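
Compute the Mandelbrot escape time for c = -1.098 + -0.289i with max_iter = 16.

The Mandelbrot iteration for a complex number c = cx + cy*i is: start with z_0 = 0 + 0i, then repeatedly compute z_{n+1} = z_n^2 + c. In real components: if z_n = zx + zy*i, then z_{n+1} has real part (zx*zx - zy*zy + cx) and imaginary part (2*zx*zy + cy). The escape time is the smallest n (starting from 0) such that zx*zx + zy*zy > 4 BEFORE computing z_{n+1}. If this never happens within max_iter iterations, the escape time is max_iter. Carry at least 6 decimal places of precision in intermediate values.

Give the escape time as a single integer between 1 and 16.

z_0 = 0 + 0i, c = -1.0980 + -0.2890i
Iter 1: z = -1.0980 + -0.2890i, |z|^2 = 1.2891
Iter 2: z = 0.0241 + 0.3456i, |z|^2 = 0.1200
Iter 3: z = -1.2169 + -0.2724i, |z|^2 = 1.5550
Iter 4: z = 0.3086 + 0.3738i, |z|^2 = 0.2350
Iter 5: z = -1.1425 + -0.0582i, |z|^2 = 1.3087
Iter 6: z = 0.2039 + -0.1559i, |z|^2 = 0.0659
Iter 7: z = -1.0807 + -0.3526i, |z|^2 = 1.2923
Iter 8: z = -0.0543 + 0.4731i, |z|^2 = 0.2268
Iter 9: z = -1.3189 + -0.3404i, |z|^2 = 1.8554
Iter 10: z = 0.5256 + 0.6089i, |z|^2 = 0.6471
Iter 11: z = -1.1925 + 0.3511i, |z|^2 = 1.5454
Iter 12: z = 0.2008 + -1.1265i, |z|^2 = 1.3093
Iter 13: z = -2.3266 + -0.7413i, |z|^2 = 5.9628
Escaped at iteration 13

Answer: 13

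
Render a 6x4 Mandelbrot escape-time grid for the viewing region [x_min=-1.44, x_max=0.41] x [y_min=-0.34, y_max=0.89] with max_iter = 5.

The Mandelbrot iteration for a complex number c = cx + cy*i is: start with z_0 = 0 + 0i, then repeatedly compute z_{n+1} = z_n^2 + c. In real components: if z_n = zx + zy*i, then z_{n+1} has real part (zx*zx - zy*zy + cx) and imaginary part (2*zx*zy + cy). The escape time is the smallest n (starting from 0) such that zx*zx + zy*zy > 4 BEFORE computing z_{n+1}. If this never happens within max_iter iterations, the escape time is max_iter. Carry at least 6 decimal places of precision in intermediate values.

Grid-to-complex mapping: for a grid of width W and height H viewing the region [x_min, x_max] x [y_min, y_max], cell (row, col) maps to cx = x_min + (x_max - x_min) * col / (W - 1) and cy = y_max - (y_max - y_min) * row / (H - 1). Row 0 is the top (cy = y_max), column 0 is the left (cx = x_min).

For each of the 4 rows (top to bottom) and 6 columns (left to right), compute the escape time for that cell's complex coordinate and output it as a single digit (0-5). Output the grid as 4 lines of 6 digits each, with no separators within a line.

Answer: 334553
355555
555555
555555

Derivation:
(row=0, col=0): c = -1.4400 + 0.8900i → escape time 3
(row=0, col=1): c = -1.0700 + 0.8900i → escape time 3
(row=0, col=2): c = -0.7000 + 0.8900i → escape time 4
(row=0, col=3): c = -0.3300 + 0.8900i → escape time 5
(row=0, col=4): c = 0.0400 + 0.8900i → escape time 5
(row=0, col=5): c = 0.4100 + 0.8900i → escape time 3
(row=1, col=0): c = -1.4400 + 0.4800i → escape time 3
(row=1, col=1): c = -1.0700 + 0.4800i → escape time 5
(row=1, col=2): c = -0.7000 + 0.4800i → escape time 5
(row=1, col=3): c = -0.3300 + 0.4800i → escape time 5
(row=1, col=4): c = 0.0400 + 0.4800i → escape time 5
(row=1, col=5): c = 0.4100 + 0.4800i → escape time 5
(row=2, col=0): c = -1.4400 + 0.0700i → escape time 5
(row=2, col=1): c = -1.0700 + 0.0700i → escape time 5
(row=2, col=2): c = -0.7000 + 0.0700i → escape time 5
(row=2, col=3): c = -0.3300 + 0.0700i → escape time 5
(row=2, col=4): c = 0.0400 + 0.0700i → escape time 5
(row=2, col=5): c = 0.4100 + 0.0700i → escape time 5
(row=3, col=0): c = -1.4400 + -0.3400i → escape time 5
(row=3, col=1): c = -1.0700 + -0.3400i → escape time 5
(row=3, col=2): c = -0.7000 + -0.3400i → escape time 5
(row=3, col=3): c = -0.3300 + -0.3400i → escape time 5
(row=3, col=4): c = 0.0400 + -0.3400i → escape time 5
(row=3, col=5): c = 0.4100 + -0.3400i → escape time 5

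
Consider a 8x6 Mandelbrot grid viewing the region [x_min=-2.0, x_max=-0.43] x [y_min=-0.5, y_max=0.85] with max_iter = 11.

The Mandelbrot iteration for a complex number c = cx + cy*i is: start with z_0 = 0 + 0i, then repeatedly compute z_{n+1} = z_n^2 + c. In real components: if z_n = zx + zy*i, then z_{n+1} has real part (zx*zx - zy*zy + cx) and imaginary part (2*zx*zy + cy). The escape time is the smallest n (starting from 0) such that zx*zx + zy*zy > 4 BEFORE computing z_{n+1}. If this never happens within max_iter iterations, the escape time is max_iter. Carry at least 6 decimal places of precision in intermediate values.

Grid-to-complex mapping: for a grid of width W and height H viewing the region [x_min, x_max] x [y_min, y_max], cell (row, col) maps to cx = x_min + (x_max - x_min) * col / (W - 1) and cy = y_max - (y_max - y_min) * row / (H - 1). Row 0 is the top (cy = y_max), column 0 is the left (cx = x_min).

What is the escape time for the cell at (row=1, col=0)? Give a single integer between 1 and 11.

Answer: 1

Derivation:
z_0 = 0 + 0i, c = -2.0000 + 0.5800i
Iter 1: z = -2.0000 + 0.5800i, |z|^2 = 4.3364
Escaped at iteration 1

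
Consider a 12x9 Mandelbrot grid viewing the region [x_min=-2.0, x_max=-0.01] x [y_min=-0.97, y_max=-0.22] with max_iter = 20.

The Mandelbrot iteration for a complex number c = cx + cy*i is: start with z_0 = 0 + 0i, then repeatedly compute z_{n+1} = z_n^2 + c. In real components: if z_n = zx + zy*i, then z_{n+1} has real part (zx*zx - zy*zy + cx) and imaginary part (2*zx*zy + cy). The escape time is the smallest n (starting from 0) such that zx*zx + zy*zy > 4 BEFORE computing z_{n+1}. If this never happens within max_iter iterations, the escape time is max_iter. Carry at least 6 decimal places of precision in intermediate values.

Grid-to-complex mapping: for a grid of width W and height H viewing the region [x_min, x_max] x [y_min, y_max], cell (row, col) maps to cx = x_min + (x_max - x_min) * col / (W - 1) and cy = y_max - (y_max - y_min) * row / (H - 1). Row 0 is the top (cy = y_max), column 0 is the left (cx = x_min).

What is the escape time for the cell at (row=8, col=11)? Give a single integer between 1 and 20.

z_0 = 0 + 0i, c = -0.0100 + -0.9700i
Iter 1: z = -0.0100 + -0.9700i, |z|^2 = 0.9410
Iter 2: z = -0.9508 + -0.9506i, |z|^2 = 1.8077
Iter 3: z = -0.0096 + 0.8377i, |z|^2 = 0.7018
Iter 4: z = -0.7116 + -0.9861i, |z|^2 = 1.4788
Iter 5: z = -0.4761 + 0.4334i, |z|^2 = 0.4145
Iter 6: z = 0.0288 + -1.3827i, |z|^2 = 1.9126
Iter 7: z = -1.9209 + -1.0497i, |z|^2 = 4.7918
Escaped at iteration 7

Answer: 7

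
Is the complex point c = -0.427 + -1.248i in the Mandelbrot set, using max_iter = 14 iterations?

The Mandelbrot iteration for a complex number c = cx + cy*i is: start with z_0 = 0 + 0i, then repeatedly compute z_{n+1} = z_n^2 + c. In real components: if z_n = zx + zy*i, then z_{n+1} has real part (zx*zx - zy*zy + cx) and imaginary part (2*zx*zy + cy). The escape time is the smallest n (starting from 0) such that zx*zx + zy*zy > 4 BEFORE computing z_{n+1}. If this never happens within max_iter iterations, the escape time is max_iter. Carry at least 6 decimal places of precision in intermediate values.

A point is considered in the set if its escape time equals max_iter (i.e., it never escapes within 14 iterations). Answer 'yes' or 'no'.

Answer: no

Derivation:
z_0 = 0 + 0i, c = -0.4270 + -1.2480i
Iter 1: z = -0.4270 + -1.2480i, |z|^2 = 1.7398
Iter 2: z = -1.8022 + -0.1822i, |z|^2 = 3.2810
Iter 3: z = 2.7876 + -0.5913i, |z|^2 = 8.1205
Escaped at iteration 3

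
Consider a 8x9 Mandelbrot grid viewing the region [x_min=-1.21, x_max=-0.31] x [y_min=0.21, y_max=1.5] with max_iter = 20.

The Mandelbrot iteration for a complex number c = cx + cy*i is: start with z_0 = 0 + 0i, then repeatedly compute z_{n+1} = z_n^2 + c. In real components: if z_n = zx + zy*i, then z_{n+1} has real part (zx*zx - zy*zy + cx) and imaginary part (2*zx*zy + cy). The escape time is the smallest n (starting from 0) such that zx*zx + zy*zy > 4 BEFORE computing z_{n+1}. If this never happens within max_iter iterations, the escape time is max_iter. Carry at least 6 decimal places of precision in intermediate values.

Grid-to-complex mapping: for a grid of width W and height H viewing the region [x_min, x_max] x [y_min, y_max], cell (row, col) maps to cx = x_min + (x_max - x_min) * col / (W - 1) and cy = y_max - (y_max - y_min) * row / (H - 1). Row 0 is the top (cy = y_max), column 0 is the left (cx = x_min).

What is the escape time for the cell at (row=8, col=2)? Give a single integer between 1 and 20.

Answer: 20

Derivation:
z_0 = 0 + 0i, c = -0.9529 + 0.2100i
Iter 1: z = -0.9529 + 0.2100i, |z|^2 = 0.9520
Iter 2: z = -0.0890 + -0.1902i, |z|^2 = 0.0441
Iter 3: z = -0.9811 + 0.2439i, |z|^2 = 1.0220
Iter 4: z = -0.0498 + -0.2685i, |z|^2 = 0.0746
Iter 5: z = -1.0225 + 0.2367i, |z|^2 = 1.1015
Iter 6: z = 0.0366 + -0.2741i, |z|^2 = 0.0765
Iter 7: z = -1.0266 + 0.1900i, |z|^2 = 1.0901
Iter 8: z = 0.0650 + -0.1800i, |z|^2 = 0.0366
Iter 9: z = -0.9810 + 0.1866i, |z|^2 = 0.9972
Iter 10: z = -0.0252 + -0.1561i, |z|^2 = 0.0250
Iter 11: z = -0.9766 + 0.2179i, |z|^2 = 1.0012
Iter 12: z = -0.0466 + -0.2156i, |z|^2 = 0.0486
Iter 13: z = -0.9971 + 0.2301i, |z|^2 = 1.0472
Iter 14: z = -0.0115 + -0.2489i, |z|^2 = 0.0621
Iter 15: z = -1.0147 + 0.2157i, |z|^2 = 1.0761
Iter 16: z = 0.0302 + -0.2278i, |z|^2 = 0.0528
Iter 17: z = -1.0038 + 0.1963i, |z|^2 = 1.0462
Iter 18: z = 0.0163 + -0.1840i, |z|^2 = 0.0341
Iter 19: z = -0.9865 + 0.2040i, |z|^2 = 1.0147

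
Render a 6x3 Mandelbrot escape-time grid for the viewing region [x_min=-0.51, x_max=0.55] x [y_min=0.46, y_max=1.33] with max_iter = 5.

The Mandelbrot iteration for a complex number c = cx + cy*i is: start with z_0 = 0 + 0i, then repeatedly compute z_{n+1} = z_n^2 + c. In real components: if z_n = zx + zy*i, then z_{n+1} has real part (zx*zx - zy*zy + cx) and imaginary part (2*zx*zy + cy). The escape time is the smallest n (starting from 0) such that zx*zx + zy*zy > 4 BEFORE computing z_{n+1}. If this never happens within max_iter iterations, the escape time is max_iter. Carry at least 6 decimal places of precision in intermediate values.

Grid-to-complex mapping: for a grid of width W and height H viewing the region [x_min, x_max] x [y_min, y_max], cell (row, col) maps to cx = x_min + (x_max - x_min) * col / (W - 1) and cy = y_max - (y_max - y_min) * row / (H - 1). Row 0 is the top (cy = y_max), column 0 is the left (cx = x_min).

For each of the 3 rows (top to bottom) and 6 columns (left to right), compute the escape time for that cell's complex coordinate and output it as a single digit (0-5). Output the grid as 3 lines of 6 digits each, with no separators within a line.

Answer: 222222
455543
555554

Derivation:
(row=0, col=0): c = -0.5100 + 1.3300i → escape time 2
(row=0, col=1): c = -0.2980 + 1.3300i → escape time 2
(row=0, col=2): c = -0.0860 + 1.3300i → escape time 2
(row=0, col=3): c = 0.1260 + 1.3300i → escape time 2
(row=0, col=4): c = 0.3380 + 1.3300i → escape time 2
(row=0, col=5): c = 0.5500 + 1.3300i → escape time 2
(row=1, col=0): c = -0.5100 + 0.8950i → escape time 4
(row=1, col=1): c = -0.2980 + 0.8950i → escape time 5
(row=1, col=2): c = -0.0860 + 0.8950i → escape time 5
(row=1, col=3): c = 0.1260 + 0.8950i → escape time 5
(row=1, col=4): c = 0.3380 + 0.8950i → escape time 4
(row=1, col=5): c = 0.5500 + 0.8950i → escape time 3
(row=2, col=0): c = -0.5100 + 0.4600i → escape time 5
(row=2, col=1): c = -0.2980 + 0.4600i → escape time 5
(row=2, col=2): c = -0.0860 + 0.4600i → escape time 5
(row=2, col=3): c = 0.1260 + 0.4600i → escape time 5
(row=2, col=4): c = 0.3380 + 0.4600i → escape time 5
(row=2, col=5): c = 0.5500 + 0.4600i → escape time 4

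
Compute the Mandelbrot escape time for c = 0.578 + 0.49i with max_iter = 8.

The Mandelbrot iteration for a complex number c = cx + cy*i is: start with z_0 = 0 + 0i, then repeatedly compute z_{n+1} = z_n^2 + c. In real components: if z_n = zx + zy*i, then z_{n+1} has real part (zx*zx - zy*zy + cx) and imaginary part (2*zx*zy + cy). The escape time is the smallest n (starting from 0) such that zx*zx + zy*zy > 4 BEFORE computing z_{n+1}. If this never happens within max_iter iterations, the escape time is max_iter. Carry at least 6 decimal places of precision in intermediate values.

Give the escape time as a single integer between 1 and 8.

Answer: 4

Derivation:
z_0 = 0 + 0i, c = 0.5780 + 0.4900i
Iter 1: z = 0.5780 + 0.4900i, |z|^2 = 0.5742
Iter 2: z = 0.6720 + 1.0564i, |z|^2 = 1.5676
Iter 3: z = -0.0865 + 1.9098i, |z|^2 = 3.6549
Iter 4: z = -3.0619 + 0.1596i, |z|^2 = 9.4009
Escaped at iteration 4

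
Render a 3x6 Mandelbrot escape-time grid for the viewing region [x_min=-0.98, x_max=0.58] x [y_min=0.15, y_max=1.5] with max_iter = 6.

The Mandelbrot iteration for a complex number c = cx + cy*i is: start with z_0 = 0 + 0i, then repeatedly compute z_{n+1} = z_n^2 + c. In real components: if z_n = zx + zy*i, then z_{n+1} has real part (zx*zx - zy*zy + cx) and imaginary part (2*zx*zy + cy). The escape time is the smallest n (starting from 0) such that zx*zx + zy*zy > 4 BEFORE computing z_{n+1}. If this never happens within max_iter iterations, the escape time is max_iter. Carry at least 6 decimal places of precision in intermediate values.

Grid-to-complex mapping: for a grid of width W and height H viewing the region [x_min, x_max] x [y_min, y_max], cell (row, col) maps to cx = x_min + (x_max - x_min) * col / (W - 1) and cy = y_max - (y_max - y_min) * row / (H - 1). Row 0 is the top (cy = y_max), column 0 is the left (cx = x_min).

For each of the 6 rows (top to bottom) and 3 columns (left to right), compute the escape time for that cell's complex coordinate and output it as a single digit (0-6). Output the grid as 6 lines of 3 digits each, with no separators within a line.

(row=0, col=0): c = -0.9800 + 1.5000i → escape time 2
(row=0, col=1): c = -0.2000 + 1.5000i → escape time 2
(row=0, col=2): c = 0.5800 + 1.5000i → escape time 2
(row=1, col=0): c = -0.9800 + 1.2300i → escape time 3
(row=1, col=1): c = -0.2000 + 1.2300i → escape time 3
(row=1, col=2): c = 0.5800 + 1.2300i → escape time 2
(row=2, col=0): c = -0.9800 + 0.9600i → escape time 3
(row=2, col=1): c = -0.2000 + 0.9600i → escape time 6
(row=2, col=2): c = 0.5800 + 0.9600i → escape time 2
(row=3, col=0): c = -0.9800 + 0.6900i → escape time 4
(row=3, col=1): c = -0.2000 + 0.6900i → escape time 6
(row=3, col=2): c = 0.5800 + 0.6900i → escape time 3
(row=4, col=0): c = -0.9800 + 0.4200i → escape time 6
(row=4, col=1): c = -0.2000 + 0.4200i → escape time 6
(row=4, col=2): c = 0.5800 + 0.4200i → escape time 4
(row=5, col=0): c = -0.9800 + 0.1500i → escape time 6
(row=5, col=1): c = -0.2000 + 0.1500i → escape time 6
(row=5, col=2): c = 0.5800 + 0.1500i → escape time 4

Answer: 222
332
362
463
664
664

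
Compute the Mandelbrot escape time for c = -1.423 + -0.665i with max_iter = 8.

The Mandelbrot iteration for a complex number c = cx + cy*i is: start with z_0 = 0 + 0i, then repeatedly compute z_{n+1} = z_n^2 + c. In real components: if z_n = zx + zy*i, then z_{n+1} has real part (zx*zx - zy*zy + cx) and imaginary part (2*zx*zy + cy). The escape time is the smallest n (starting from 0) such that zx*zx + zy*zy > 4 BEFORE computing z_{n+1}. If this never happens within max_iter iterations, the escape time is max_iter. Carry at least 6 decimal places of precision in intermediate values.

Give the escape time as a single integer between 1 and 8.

z_0 = 0 + 0i, c = -1.4230 + -0.6650i
Iter 1: z = -1.4230 + -0.6650i, |z|^2 = 2.4672
Iter 2: z = 0.1597 + 1.2276i, |z|^2 = 1.5325
Iter 3: z = -2.9045 + -0.2729i, |z|^2 = 8.5104
Escaped at iteration 3

Answer: 3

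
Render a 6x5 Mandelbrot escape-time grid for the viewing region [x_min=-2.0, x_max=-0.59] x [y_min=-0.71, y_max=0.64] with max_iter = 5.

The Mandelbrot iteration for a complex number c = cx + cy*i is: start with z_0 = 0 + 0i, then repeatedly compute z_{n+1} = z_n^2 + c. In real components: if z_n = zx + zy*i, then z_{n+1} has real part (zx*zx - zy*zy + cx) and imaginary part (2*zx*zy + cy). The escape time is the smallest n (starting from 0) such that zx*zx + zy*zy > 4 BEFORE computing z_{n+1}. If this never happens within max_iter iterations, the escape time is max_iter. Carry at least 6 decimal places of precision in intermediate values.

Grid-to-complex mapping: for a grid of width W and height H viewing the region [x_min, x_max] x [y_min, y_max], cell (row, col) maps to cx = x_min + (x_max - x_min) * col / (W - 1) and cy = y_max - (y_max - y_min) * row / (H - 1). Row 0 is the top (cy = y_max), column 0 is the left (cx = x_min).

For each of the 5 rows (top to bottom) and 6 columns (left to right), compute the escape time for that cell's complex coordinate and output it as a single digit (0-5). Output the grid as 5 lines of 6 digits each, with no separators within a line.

Answer: 133355
145555
155555
135555
133345

Derivation:
(row=0, col=0): c = -2.0000 + 0.6400i → escape time 1
(row=0, col=1): c = -1.7180 + 0.6400i → escape time 3
(row=0, col=2): c = -1.4360 + 0.6400i → escape time 3
(row=0, col=3): c = -1.1540 + 0.6400i → escape time 3
(row=0, col=4): c = -0.8720 + 0.6400i → escape time 5
(row=0, col=5): c = -0.5900 + 0.6400i → escape time 5
(row=1, col=0): c = -2.0000 + 0.3025i → escape time 1
(row=1, col=1): c = -1.7180 + 0.3025i → escape time 4
(row=1, col=2): c = -1.4360 + 0.3025i → escape time 5
(row=1, col=3): c = -1.1540 + 0.3025i → escape time 5
(row=1, col=4): c = -0.8720 + 0.3025i → escape time 5
(row=1, col=5): c = -0.5900 + 0.3025i → escape time 5
(row=2, col=0): c = -2.0000 + -0.0350i → escape time 1
(row=2, col=1): c = -1.7180 + -0.0350i → escape time 5
(row=2, col=2): c = -1.4360 + -0.0350i → escape time 5
(row=2, col=3): c = -1.1540 + -0.0350i → escape time 5
(row=2, col=4): c = -0.8720 + -0.0350i → escape time 5
(row=2, col=5): c = -0.5900 + -0.0350i → escape time 5
(row=3, col=0): c = -2.0000 + -0.3725i → escape time 1
(row=3, col=1): c = -1.7180 + -0.3725i → escape time 3
(row=3, col=2): c = -1.4360 + -0.3725i → escape time 5
(row=3, col=3): c = -1.1540 + -0.3725i → escape time 5
(row=3, col=4): c = -0.8720 + -0.3725i → escape time 5
(row=3, col=5): c = -0.5900 + -0.3725i → escape time 5
(row=4, col=0): c = -2.0000 + -0.7100i → escape time 1
(row=4, col=1): c = -1.7180 + -0.7100i → escape time 3
(row=4, col=2): c = -1.4360 + -0.7100i → escape time 3
(row=4, col=3): c = -1.1540 + -0.7100i → escape time 3
(row=4, col=4): c = -0.8720 + -0.7100i → escape time 4
(row=4, col=5): c = -0.5900 + -0.7100i → escape time 5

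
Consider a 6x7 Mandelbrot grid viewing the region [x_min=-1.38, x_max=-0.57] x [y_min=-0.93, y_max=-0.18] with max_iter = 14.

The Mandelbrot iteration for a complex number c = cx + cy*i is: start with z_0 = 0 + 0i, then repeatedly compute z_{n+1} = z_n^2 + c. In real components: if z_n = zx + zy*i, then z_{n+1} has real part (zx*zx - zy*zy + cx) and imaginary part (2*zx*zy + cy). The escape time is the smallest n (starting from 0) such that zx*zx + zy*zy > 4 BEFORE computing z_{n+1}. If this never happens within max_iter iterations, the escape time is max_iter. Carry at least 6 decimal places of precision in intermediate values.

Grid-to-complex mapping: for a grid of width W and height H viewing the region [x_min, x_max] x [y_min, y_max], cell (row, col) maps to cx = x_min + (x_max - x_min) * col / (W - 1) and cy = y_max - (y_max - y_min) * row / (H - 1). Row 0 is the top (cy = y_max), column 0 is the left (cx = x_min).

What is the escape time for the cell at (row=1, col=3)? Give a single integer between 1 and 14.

Answer: 10

Derivation:
z_0 = 0 + 0i, c = -0.8940 + -0.3050i
Iter 1: z = -0.8940 + -0.3050i, |z|^2 = 0.8923
Iter 2: z = -0.1878 + 0.2403i, |z|^2 = 0.0930
Iter 3: z = -0.9165 + -0.3953i, |z|^2 = 0.9962
Iter 4: z = -0.2103 + 0.4195i, |z|^2 = 0.2202
Iter 5: z = -1.0258 + -0.4814i, |z|^2 = 1.2840
Iter 6: z = -0.0735 + 0.6827i, |z|^2 = 0.4714
Iter 7: z = -1.3546 + -0.4054i, |z|^2 = 1.9994
Iter 8: z = 0.7767 + 0.7933i, |z|^2 = 1.2326
Iter 9: z = -0.9201 + 0.9273i, |z|^2 = 1.7065
Iter 10: z = -0.9074 + -2.0115i, |z|^2 = 4.8694
Escaped at iteration 10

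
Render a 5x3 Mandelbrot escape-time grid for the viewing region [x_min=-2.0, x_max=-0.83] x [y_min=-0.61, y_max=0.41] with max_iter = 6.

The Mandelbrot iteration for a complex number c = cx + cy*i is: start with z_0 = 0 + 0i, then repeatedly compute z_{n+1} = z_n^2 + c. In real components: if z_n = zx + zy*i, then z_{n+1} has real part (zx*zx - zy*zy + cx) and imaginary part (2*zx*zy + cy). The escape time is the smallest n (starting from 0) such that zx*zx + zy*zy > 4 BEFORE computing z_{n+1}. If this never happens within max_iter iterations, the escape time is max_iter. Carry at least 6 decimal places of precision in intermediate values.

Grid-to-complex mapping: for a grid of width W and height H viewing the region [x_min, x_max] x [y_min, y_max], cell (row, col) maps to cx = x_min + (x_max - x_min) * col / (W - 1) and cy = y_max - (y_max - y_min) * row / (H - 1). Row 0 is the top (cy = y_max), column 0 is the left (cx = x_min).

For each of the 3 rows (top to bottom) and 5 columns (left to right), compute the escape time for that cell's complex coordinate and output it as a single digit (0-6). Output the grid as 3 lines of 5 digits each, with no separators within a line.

(row=0, col=0): c = -2.0000 + 0.4100i → escape time 1
(row=0, col=1): c = -1.7075 + 0.4100i → escape time 3
(row=0, col=2): c = -1.4150 + 0.4100i → escape time 4
(row=0, col=3): c = -1.1225 + 0.4100i → escape time 6
(row=0, col=4): c = -0.8300 + 0.4100i → escape time 6
(row=1, col=0): c = -2.0000 + -0.1000i → escape time 1
(row=1, col=1): c = -1.7075 + -0.1000i → escape time 5
(row=1, col=2): c = -1.4150 + -0.1000i → escape time 6
(row=1, col=3): c = -1.1225 + -0.1000i → escape time 6
(row=1, col=4): c = -0.8300 + -0.1000i → escape time 6
(row=2, col=0): c = -2.0000 + -0.6100i → escape time 1
(row=2, col=1): c = -1.7075 + -0.6100i → escape time 3
(row=2, col=2): c = -1.4150 + -0.6100i → escape time 3
(row=2, col=3): c = -1.1225 + -0.6100i → escape time 4
(row=2, col=4): c = -0.8300 + -0.6100i → escape time 5

Answer: 13466
15666
13345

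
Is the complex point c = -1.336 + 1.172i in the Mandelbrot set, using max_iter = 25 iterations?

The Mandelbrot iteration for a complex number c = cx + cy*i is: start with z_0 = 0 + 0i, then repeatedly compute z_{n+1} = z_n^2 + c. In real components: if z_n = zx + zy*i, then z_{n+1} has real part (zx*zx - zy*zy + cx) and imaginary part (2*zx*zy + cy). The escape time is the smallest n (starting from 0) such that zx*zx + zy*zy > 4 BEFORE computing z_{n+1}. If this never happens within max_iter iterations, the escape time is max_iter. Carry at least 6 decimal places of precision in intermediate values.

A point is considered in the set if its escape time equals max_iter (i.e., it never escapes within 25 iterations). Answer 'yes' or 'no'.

Answer: no

Derivation:
z_0 = 0 + 0i, c = -1.3360 + 1.1720i
Iter 1: z = -1.3360 + 1.1720i, |z|^2 = 3.1585
Iter 2: z = -0.9247 + -1.9596i, |z|^2 = 4.6950
Escaped at iteration 2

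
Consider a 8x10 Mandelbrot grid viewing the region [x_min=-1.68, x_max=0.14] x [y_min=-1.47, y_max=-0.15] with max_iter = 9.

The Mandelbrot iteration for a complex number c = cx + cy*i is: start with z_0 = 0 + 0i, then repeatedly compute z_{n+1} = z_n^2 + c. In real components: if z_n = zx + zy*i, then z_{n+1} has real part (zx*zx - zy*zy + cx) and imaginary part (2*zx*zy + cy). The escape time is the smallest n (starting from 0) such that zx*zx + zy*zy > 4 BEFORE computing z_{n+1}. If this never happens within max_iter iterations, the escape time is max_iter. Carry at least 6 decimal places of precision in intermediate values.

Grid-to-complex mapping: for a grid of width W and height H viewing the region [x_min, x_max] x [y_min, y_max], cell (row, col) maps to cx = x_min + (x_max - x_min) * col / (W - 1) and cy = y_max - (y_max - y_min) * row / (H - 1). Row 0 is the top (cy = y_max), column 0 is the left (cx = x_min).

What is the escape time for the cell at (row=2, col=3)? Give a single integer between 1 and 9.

Answer: 6

Derivation:
z_0 = 0 + 0i, c = -0.9000 + -0.4433i
Iter 1: z = -0.9000 + -0.4433i, |z|^2 = 1.0065
Iter 2: z = -0.2865 + 0.3547i, |z|^2 = 0.2079
Iter 3: z = -0.9437 + -0.6466i, |z|^2 = 1.3086
Iter 4: z = -0.4275 + 0.7770i, |z|^2 = 0.7865
Iter 5: z = -1.3210 + -1.1077i, |z|^2 = 2.9720
Iter 6: z = -0.3822 + 2.4832i, |z|^2 = 6.3125
Escaped at iteration 6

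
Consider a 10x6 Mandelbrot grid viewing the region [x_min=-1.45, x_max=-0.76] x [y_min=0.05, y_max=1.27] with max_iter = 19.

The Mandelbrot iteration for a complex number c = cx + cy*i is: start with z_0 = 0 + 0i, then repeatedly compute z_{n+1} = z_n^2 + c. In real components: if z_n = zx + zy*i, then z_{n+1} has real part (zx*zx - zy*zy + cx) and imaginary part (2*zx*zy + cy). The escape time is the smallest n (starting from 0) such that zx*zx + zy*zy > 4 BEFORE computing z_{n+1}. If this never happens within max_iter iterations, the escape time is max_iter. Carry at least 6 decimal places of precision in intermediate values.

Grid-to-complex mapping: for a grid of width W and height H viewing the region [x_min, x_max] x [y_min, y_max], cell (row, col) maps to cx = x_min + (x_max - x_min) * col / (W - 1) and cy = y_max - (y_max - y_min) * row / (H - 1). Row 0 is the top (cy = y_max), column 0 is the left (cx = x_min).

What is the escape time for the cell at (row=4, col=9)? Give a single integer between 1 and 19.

z_0 = 0 + 0i, c = -0.7600 + 0.2940i
Iter 1: z = -0.7600 + 0.2940i, |z|^2 = 0.6640
Iter 2: z = -0.2688 + -0.1529i, |z|^2 = 0.0956
Iter 3: z = -0.7111 + 0.3762i, |z|^2 = 0.6472
Iter 4: z = -0.3959 + -0.2410i, |z|^2 = 0.2148
Iter 5: z = -0.6614 + 0.4848i, |z|^2 = 0.6725
Iter 6: z = -0.5576 + -0.3473i, |z|^2 = 0.4316
Iter 7: z = -0.5697 + 0.6814i, |z|^2 = 0.7888
Iter 8: z = -0.8997 + -0.4823i, |z|^2 = 1.0421
Iter 9: z = -0.1832 + 1.1619i, |z|^2 = 1.3835
Iter 10: z = -2.0764 + -0.1316i, |z|^2 = 4.3287
Escaped at iteration 10

Answer: 10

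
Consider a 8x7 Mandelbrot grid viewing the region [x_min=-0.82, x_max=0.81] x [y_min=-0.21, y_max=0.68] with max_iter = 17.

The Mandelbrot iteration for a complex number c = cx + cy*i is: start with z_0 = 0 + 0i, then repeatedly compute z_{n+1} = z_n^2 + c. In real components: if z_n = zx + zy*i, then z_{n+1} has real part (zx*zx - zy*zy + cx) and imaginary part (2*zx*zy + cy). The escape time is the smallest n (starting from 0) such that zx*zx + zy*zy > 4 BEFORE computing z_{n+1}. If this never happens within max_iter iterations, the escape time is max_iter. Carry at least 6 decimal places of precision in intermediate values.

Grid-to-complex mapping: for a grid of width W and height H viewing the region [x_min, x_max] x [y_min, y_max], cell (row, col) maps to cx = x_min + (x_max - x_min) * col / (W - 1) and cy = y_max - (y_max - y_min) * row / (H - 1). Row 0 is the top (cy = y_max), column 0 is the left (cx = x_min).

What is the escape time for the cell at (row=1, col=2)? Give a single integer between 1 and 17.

Answer: 17

Derivation:
z_0 = 0 + 0i, c = -0.3543 + 0.5317i
Iter 1: z = -0.3543 + 0.5317i, |z|^2 = 0.4082
Iter 2: z = -0.5114 + 0.1549i, |z|^2 = 0.2856
Iter 3: z = -0.1167 + 0.3732i, |z|^2 = 0.1529
Iter 4: z = -0.4799 + 0.4445i, |z|^2 = 0.4279
Iter 5: z = -0.3216 + 0.1050i, |z|^2 = 0.1144
Iter 6: z = -0.2619 + 0.4642i, |z|^2 = 0.2840
Iter 7: z = -0.5011 + 0.2886i, |z|^2 = 0.3344
Iter 8: z = -0.1864 + 0.2425i, |z|^2 = 0.0935
Iter 9: z = -0.3783 + 0.4413i, |z|^2 = 0.3379
Iter 10: z = -0.4059 + 0.1978i, |z|^2 = 0.2039
Iter 11: z = -0.2287 + 0.3711i, |z|^2 = 0.1900
Iter 12: z = -0.4397 + 0.3619i, |z|^2 = 0.3244
Iter 13: z = -0.2919 + 0.2134i, |z|^2 = 0.1307
Iter 14: z = -0.3146 + 0.4071i, |z|^2 = 0.2647
Iter 15: z = -0.4211 + 0.2755i, |z|^2 = 0.2532
Iter 16: z = -0.2529 + 0.2996i, |z|^2 = 0.1538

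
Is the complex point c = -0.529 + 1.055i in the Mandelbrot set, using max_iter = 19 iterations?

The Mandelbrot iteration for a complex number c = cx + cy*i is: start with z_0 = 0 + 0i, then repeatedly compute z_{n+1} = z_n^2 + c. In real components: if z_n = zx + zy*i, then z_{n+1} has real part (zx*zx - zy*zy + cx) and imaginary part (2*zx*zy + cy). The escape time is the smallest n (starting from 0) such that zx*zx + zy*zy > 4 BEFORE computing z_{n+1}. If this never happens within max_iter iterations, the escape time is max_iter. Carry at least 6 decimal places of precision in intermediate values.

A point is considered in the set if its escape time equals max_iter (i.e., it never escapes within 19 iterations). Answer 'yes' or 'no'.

Answer: no

Derivation:
z_0 = 0 + 0i, c = -0.5290 + 1.0550i
Iter 1: z = -0.5290 + 1.0550i, |z|^2 = 1.3929
Iter 2: z = -1.3622 + -0.0612i, |z|^2 = 1.8593
Iter 3: z = 1.3228 + 1.2217i, |z|^2 = 3.2424
Iter 4: z = -0.2718 + 4.2871i, |z|^2 = 18.4534
Escaped at iteration 4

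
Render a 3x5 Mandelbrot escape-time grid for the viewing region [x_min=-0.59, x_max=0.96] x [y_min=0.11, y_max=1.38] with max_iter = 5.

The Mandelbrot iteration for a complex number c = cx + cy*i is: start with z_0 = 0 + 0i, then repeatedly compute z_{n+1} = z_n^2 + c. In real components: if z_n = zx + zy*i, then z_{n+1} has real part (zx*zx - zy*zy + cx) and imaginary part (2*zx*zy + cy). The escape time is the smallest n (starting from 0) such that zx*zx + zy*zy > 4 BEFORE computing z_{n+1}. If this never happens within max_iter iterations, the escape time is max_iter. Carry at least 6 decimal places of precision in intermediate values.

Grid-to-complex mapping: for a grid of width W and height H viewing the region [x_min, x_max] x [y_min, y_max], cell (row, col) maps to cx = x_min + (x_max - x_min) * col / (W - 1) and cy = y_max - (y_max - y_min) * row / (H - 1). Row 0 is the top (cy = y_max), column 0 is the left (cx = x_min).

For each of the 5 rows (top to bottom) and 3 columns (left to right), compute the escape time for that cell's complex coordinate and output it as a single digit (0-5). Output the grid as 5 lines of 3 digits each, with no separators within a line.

Answer: 222
342
552
552
553

Derivation:
(row=0, col=0): c = -0.5900 + 1.3800i → escape time 2
(row=0, col=1): c = 0.1850 + 1.3800i → escape time 2
(row=0, col=2): c = 0.9600 + 1.3800i → escape time 2
(row=1, col=0): c = -0.5900 + 1.0625i → escape time 3
(row=1, col=1): c = 0.1850 + 1.0625i → escape time 4
(row=1, col=2): c = 0.9600 + 1.0625i → escape time 2
(row=2, col=0): c = -0.5900 + 0.7450i → escape time 5
(row=2, col=1): c = 0.1850 + 0.7450i → escape time 5
(row=2, col=2): c = 0.9600 + 0.7450i → escape time 2
(row=3, col=0): c = -0.5900 + 0.4275i → escape time 5
(row=3, col=1): c = 0.1850 + 0.4275i → escape time 5
(row=3, col=2): c = 0.9600 + 0.4275i → escape time 2
(row=4, col=0): c = -0.5900 + 0.1100i → escape time 5
(row=4, col=1): c = 0.1850 + 0.1100i → escape time 5
(row=4, col=2): c = 0.9600 + 0.1100i → escape time 3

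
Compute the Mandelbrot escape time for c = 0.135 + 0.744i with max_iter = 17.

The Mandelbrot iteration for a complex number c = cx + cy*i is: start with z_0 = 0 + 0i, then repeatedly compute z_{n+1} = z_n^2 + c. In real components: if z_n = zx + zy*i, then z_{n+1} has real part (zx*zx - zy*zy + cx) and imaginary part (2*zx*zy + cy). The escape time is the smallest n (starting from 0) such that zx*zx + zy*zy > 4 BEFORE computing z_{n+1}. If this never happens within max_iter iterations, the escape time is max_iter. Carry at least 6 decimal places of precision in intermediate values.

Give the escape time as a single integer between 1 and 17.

z_0 = 0 + 0i, c = 0.1350 + 0.7440i
Iter 1: z = 0.1350 + 0.7440i, |z|^2 = 0.5718
Iter 2: z = -0.4003 + 0.9449i, |z|^2 = 1.0530
Iter 3: z = -0.5975 + -0.0125i, |z|^2 = 0.3572
Iter 4: z = 0.4919 + 0.7589i, |z|^2 = 0.8179
Iter 5: z = -0.1990 + 1.4906i, |z|^2 = 2.2616
Iter 6: z = -2.0474 + 0.1507i, |z|^2 = 4.2147
Escaped at iteration 6

Answer: 6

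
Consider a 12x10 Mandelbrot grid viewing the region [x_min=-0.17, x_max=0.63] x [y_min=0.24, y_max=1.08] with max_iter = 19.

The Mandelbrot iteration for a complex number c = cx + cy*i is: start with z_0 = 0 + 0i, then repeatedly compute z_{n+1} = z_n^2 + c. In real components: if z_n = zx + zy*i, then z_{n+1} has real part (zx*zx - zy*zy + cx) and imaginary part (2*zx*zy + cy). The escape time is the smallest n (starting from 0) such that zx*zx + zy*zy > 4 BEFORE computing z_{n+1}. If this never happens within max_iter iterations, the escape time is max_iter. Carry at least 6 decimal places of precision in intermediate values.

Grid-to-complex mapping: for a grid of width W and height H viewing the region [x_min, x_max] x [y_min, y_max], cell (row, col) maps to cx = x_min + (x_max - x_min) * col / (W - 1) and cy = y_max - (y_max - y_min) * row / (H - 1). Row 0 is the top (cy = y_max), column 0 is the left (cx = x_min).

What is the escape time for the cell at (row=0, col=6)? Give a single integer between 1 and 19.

z_0 = 0 + 0i, c = 0.2664 + 1.0800i
Iter 1: z = 0.2664 + 1.0800i, |z|^2 = 1.2373
Iter 2: z = -0.8291 + 1.6553i, |z|^2 = 3.4276
Iter 3: z = -1.7864 + -1.6649i, |z|^2 = 5.9630
Escaped at iteration 3

Answer: 3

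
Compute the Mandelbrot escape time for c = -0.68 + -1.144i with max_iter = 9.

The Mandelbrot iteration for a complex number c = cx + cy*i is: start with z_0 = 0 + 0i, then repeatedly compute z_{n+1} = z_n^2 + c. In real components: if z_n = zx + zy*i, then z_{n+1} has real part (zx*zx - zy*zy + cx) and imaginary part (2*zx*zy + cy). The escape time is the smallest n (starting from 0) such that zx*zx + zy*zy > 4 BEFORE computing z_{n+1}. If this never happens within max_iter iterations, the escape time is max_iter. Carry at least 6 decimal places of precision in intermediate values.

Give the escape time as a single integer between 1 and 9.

Answer: 3

Derivation:
z_0 = 0 + 0i, c = -0.6800 + -1.1440i
Iter 1: z = -0.6800 + -1.1440i, |z|^2 = 1.7711
Iter 2: z = -1.5263 + 0.4118i, |z|^2 = 2.4993
Iter 3: z = 1.4801 + -2.4012i, |z|^2 = 7.9565
Escaped at iteration 3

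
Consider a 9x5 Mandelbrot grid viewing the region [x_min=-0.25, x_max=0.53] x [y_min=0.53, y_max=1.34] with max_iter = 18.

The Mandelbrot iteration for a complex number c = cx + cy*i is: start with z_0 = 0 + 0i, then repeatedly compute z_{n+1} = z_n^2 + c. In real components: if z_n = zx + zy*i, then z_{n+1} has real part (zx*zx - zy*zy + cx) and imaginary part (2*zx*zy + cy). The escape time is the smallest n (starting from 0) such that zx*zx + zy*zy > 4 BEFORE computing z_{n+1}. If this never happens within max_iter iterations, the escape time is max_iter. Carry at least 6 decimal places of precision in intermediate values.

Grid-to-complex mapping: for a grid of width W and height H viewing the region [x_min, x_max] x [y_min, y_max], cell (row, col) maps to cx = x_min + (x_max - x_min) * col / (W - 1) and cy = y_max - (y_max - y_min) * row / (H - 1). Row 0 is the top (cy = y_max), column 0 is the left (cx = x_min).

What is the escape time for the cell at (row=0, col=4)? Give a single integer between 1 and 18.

Answer: 2

Derivation:
z_0 = 0 + 0i, c = 0.1400 + 1.3400i
Iter 1: z = 0.1400 + 1.3400i, |z|^2 = 1.8152
Iter 2: z = -1.6360 + 1.7152i, |z|^2 = 5.6184
Escaped at iteration 2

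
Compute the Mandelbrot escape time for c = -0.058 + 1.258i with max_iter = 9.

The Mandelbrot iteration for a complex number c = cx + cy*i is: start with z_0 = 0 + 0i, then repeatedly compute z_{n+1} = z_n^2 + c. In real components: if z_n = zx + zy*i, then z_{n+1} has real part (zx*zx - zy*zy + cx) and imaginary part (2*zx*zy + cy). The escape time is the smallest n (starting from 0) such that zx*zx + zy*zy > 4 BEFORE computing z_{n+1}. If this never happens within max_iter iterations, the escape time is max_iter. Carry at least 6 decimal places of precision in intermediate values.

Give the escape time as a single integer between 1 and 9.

z_0 = 0 + 0i, c = -0.0580 + 1.2580i
Iter 1: z = -0.0580 + 1.2580i, |z|^2 = 1.5859
Iter 2: z = -1.6372 + 1.1121i, |z|^2 = 3.9171
Iter 3: z = 1.3857 + -2.3834i, |z|^2 = 7.6007
Escaped at iteration 3

Answer: 3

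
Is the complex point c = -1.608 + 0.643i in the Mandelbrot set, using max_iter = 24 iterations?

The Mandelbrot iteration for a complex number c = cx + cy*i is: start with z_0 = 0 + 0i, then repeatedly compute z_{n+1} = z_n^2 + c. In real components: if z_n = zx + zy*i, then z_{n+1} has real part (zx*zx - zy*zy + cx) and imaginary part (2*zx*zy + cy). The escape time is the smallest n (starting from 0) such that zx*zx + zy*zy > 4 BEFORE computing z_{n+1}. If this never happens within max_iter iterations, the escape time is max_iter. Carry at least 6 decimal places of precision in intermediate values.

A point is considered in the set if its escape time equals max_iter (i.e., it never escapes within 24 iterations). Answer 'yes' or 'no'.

Answer: no

Derivation:
z_0 = 0 + 0i, c = -1.6080 + 0.6430i
Iter 1: z = -1.6080 + 0.6430i, |z|^2 = 2.9991
Iter 2: z = 0.5642 + -1.4249i, |z|^2 = 2.3486
Iter 3: z = -3.3200 + -0.9649i, |z|^2 = 11.9532
Escaped at iteration 3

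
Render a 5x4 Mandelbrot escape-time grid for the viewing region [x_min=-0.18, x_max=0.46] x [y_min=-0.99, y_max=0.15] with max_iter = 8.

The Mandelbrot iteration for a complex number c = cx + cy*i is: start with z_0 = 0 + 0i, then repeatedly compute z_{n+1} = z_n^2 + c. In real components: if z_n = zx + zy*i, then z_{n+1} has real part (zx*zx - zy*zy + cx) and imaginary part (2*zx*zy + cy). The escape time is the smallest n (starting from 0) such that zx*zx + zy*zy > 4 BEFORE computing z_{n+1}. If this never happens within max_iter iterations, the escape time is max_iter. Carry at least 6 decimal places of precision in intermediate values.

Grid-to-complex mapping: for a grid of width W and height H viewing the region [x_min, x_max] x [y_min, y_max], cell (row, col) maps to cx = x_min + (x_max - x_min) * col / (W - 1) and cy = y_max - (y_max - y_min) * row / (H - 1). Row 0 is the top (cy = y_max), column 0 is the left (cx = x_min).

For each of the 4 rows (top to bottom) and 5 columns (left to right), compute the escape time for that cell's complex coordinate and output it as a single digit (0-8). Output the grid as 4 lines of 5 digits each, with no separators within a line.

Answer: 88886
88887
88885
88433

Derivation:
(row=0, col=0): c = -0.1800 + 0.1500i → escape time 8
(row=0, col=1): c = -0.0200 + 0.1500i → escape time 8
(row=0, col=2): c = 0.1400 + 0.1500i → escape time 8
(row=0, col=3): c = 0.3000 + 0.1500i → escape time 8
(row=0, col=4): c = 0.4600 + 0.1500i → escape time 6
(row=1, col=0): c = -0.1800 + -0.2300i → escape time 8
(row=1, col=1): c = -0.0200 + -0.2300i → escape time 8
(row=1, col=2): c = 0.1400 + -0.2300i → escape time 8
(row=1, col=3): c = 0.3000 + -0.2300i → escape time 8
(row=1, col=4): c = 0.4600 + -0.2300i → escape time 7
(row=2, col=0): c = -0.1800 + -0.6100i → escape time 8
(row=2, col=1): c = -0.0200 + -0.6100i → escape time 8
(row=2, col=2): c = 0.1400 + -0.6100i → escape time 8
(row=2, col=3): c = 0.3000 + -0.6100i → escape time 8
(row=2, col=4): c = 0.4600 + -0.6100i → escape time 5
(row=3, col=0): c = -0.1800 + -0.9900i → escape time 8
(row=3, col=1): c = -0.0200 + -0.9900i → escape time 8
(row=3, col=2): c = 0.1400 + -0.9900i → escape time 4
(row=3, col=3): c = 0.3000 + -0.9900i → escape time 3
(row=3, col=4): c = 0.4600 + -0.9900i → escape time 3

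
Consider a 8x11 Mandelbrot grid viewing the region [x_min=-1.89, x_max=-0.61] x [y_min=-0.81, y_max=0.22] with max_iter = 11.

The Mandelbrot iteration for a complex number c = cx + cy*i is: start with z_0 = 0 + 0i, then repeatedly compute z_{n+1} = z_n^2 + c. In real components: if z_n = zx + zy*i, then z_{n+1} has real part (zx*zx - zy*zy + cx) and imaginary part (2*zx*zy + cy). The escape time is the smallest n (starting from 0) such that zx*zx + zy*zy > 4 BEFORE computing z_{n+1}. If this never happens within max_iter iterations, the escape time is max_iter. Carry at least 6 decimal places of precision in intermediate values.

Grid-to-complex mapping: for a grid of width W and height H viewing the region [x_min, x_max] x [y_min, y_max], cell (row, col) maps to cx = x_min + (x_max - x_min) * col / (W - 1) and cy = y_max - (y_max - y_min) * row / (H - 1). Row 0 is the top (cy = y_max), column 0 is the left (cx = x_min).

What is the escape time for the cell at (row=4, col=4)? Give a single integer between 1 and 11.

Answer: 11

Derivation:
z_0 = 0 + 0i, c = -1.1586 + -0.1920i
Iter 1: z = -1.1586 + -0.1920i, |z|^2 = 1.3792
Iter 2: z = 0.1469 + 0.2529i, |z|^2 = 0.0855
Iter 3: z = -1.2010 + -0.1177i, |z|^2 = 1.4562
Iter 4: z = 0.2699 + 0.0908i, |z|^2 = 0.0811
Iter 5: z = -1.0940 + -0.1430i, |z|^2 = 1.2172
Iter 6: z = 0.0178 + 0.1209i, |z|^2 = 0.0149
Iter 7: z = -1.1729 + -0.1877i, |z|^2 = 1.4109
Iter 8: z = 0.1818 + 0.2483i, |z|^2 = 0.0947
Iter 9: z = -1.1872 + -0.1017i, |z|^2 = 1.4197
Iter 10: z = 0.2405 + 0.0495i, |z|^2 = 0.0603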